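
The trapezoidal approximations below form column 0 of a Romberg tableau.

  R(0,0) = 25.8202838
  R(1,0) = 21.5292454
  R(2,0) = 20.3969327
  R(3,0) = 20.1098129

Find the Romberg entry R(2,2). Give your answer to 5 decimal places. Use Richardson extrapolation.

R(1,1) = (4·21.5292454 − 25.8202838) / 3 = 20.0988993
R(2,1) = 20.3969327 + (20.3969327 − 21.5292454)/3 = 20.0194951
R(2,2) = (16·20.0194951 − 20.0988993) / 15 = 20.0142015
(Column j=1 coincides with Simpson's rule on the same nodes.)

20.01420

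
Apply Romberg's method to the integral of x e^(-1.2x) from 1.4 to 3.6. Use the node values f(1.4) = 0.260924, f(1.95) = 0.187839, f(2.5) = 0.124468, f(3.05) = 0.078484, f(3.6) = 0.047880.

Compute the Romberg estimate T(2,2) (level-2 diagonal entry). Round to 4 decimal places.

0.2977

T(0,0) (trapezoid, 1 panel, h=2.2000): 0.339684
T(1,0) (trapezoid, 2 panels, h=1.1000): 0.306757
T(2,0) (trapezoid, 4 panels, h=0.5500): 0.299856
T(1,1) = 0.306757 + (0.306757 − 0.339684)/3 = 0.295781
T(2,1) = 0.299856 + (0.299856 − 0.306757)/3 = 0.297556
T(2,2) = 0.297556 + (0.297556 − 0.295781)/15 = 0.297674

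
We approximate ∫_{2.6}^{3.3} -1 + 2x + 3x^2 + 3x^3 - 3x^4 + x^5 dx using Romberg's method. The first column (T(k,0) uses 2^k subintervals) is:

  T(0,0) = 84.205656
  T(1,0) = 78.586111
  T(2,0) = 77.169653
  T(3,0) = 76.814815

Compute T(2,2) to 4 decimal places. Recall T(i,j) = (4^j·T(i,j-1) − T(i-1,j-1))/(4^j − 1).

76.6965

Richardson extrapolation on the trapezoidal column (denominator 4−1=3):
T(1,1) = (4·78.586111 − 84.205656) / 3 = 76.712929
T(2,1) = 77.169653 + (77.169653 − 78.586111)/3 = 76.697500
T(2,2) = 76.697500 + (76.697500 − 76.712929)/15 = 76.696471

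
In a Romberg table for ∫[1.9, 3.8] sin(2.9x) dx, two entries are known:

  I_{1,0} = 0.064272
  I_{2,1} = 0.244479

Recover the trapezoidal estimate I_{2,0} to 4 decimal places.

0.1994

From I_{2,1} = (4·I_{2,0} − I_{1,0})/3, solve for I_{2,0}:
4·I_{2,0} = 3·0.244479 + 0.064272 = 0.797709
I_{2,0} = 0.199427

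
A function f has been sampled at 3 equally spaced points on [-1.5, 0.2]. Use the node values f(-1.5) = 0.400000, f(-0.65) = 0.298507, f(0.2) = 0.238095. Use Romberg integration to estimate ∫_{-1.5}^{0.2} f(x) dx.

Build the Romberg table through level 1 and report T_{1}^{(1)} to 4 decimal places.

T_{0}^{(0)} (trapezoid, 1 panel, h=1.7000): 0.542381
T_{1}^{(0)} (trapezoid, 2 panels, h=0.8500): 0.524921
T_{1}^{(1)} = 0.524921 + (0.524921 − 0.542381)/3 = 0.519101

0.5191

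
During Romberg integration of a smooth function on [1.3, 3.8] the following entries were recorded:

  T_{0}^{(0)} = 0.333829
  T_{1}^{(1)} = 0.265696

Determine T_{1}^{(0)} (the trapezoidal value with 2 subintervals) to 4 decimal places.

From T_{1}^{(1)} = (4·T_{1}^{(0)} − T_{0}^{(0)})/3, solve for T_{1}^{(0)}:
4·T_{1}^{(0)} = 3·0.265696 + 0.333829 = 1.130917
T_{1}^{(0)} = 0.282729

0.2827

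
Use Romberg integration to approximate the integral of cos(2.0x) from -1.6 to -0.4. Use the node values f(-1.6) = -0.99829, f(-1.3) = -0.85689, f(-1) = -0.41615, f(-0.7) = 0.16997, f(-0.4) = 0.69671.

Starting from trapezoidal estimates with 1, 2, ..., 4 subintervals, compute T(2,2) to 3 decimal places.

T(0,0) (trapezoid, 1 panel, h=1.2000): -0.18095
T(1,0) (trapezoid, 2 panels, h=0.6000): -0.34016
T(2,0) (trapezoid, 4 panels, h=0.3000): -0.37616
T(1,1) = -0.34016 + (-0.34016 − (-0.18095))/3 = -0.39323
T(2,1) = -0.37616 + (-0.37616 − (-0.34016))/3 = -0.38816
T(2,2) = -0.38816 + (-0.38816 − (-0.39323))/15 = -0.38782

-0.388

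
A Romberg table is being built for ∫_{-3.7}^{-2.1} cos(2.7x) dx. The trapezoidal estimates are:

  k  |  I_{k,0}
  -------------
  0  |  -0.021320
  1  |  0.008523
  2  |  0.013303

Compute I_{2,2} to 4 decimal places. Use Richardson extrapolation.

I_{1,1} = (4·0.008523 − (-0.021320)) / 3 = 0.018471
I_{2,1} = (4·0.013303 − 0.008523) / 3 = 0.014896
I_{2,2} = (16·0.014896 − 0.018471) / 15 = 0.014658
(Column j=1 coincides with Simpson's rule on the same nodes.)

0.0147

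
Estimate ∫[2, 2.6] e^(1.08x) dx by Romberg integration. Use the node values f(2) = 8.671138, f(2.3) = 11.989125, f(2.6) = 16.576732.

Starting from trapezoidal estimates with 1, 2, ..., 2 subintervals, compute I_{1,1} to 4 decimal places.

I_{0,0} (trapezoid, 1 panel, h=0.6000): 7.574361
I_{1,0} (trapezoid, 2 panels, h=0.3000): 7.383918
I_{1,1} = 7.383918 + (7.383918 − 7.574361)/3 = 7.320437

7.3204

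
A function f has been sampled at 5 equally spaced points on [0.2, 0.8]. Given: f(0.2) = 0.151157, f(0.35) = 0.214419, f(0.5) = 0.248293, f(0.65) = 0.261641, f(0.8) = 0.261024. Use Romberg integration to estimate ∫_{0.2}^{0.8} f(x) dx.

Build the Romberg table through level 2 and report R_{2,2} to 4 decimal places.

R_{0,0} (trapezoid, 1 panel, h=0.6000): 0.123654
R_{1,0} (trapezoid, 2 panels, h=0.3000): 0.136315
R_{2,0} (trapezoid, 4 panels, h=0.1500): 0.139567
R_{1,1} = 0.136315 + (0.136315 − 0.123654)/3 = 0.140535
R_{2,1} = 0.139567 + (0.139567 − 0.136315)/3 = 0.140651
R_{2,2} = 0.140651 + (0.140651 − 0.140535)/15 = 0.140659

0.1407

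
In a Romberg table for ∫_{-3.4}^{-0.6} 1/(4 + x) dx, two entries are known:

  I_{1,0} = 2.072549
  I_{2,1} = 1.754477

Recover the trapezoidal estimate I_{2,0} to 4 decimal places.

1.8340

From I_{2,1} = (4·I_{2,0} − I_{1,0})/3, solve for I_{2,0}:
4·I_{2,0} = 3·1.754477 + 2.072549 = 7.335980
I_{2,0} = 1.833995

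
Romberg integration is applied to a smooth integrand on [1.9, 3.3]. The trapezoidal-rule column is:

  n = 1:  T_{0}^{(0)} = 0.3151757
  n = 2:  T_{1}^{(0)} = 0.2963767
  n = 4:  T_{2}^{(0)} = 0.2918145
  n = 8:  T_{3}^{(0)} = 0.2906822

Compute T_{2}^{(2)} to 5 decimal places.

T_{1}^{(1)} = 0.2963767 + (0.2963767 − 0.3151757)/3 = 0.2901104
T_{2}^{(1)} = (4·0.2918145 − 0.2963767) / 3 = 0.2902938
T_{2}^{(2)} = 0.2902938 + (0.2902938 − 0.2901104)/15 = 0.2903060

0.29031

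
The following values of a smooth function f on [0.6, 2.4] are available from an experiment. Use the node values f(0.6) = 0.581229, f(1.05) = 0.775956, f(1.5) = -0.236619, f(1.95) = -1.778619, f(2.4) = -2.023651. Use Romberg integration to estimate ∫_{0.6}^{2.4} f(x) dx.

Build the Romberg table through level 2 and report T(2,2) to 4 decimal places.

-0.9004

T(0,0) (trapezoid, 1 panel, h=1.8000): -1.298180
T(1,0) (trapezoid, 2 panels, h=0.9000): -0.862047
T(2,0) (trapezoid, 4 panels, h=0.4500): -0.882222
T(1,1) = -0.862047 + (-0.862047 − (-1.298180))/3 = -0.716669
T(2,1) = -0.882222 + (-0.882222 − (-0.862047))/3 = -0.888947
T(2,2) = -0.888947 + (-0.888947 − (-0.716669))/15 = -0.900432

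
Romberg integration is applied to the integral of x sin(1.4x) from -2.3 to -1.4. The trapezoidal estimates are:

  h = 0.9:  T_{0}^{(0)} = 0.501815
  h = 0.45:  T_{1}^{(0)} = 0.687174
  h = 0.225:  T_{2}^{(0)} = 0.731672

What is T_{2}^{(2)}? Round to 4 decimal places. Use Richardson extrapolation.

0.7463

T_{1}^{(1)} = (4·0.687174 − 0.501815) / 3 = 0.748960
T_{2}^{(1)} = (4·0.731672 − 0.687174) / 3 = 0.746505
T_{2}^{(2)} = (16·0.746505 − 0.748960) / 15 = 0.746341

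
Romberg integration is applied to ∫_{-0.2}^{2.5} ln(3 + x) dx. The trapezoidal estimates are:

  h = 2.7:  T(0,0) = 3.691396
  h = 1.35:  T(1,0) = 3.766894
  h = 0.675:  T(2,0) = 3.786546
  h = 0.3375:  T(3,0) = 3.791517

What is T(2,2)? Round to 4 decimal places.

3.7932

T(1,1) = 3.766894 + (3.766894 − 3.691396)/3 = 3.792060
T(2,1) = (4·3.786546 − 3.766894) / 3 = 3.793097
T(2,2) = (16·3.793097 − 3.792060) / 15 = 3.793166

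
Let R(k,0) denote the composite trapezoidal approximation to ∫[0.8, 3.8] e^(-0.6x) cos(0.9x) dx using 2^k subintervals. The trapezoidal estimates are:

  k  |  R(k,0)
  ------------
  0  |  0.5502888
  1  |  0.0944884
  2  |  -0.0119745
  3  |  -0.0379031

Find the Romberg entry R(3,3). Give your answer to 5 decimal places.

R(1,1) = (4·0.0944884 − 0.5502888) / 3 = -0.0574451
R(2,1) = -0.0119745 + (-0.0119745 − 0.0944884)/3 = -0.0474621
R(3,1) = (4·(-0.0379031) − (-0.0119745)) / 3 = -0.0465460
R(2,2) = (16·(-0.0474621) − (-0.0574451)) / 15 = -0.0467966
R(3,2) = -0.0465460 + (-0.0465460 − (-0.0474621))/15 = -0.0464849
R(3,3) = (64·(-0.0464849) − (-0.0467966)) / 63 = -0.0464800

-0.04648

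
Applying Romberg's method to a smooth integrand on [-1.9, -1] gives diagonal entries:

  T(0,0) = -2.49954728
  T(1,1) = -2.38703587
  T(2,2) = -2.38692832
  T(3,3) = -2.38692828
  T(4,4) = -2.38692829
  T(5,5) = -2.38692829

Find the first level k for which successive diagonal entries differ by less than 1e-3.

|T(1,1) − T(0,0)| = 0.11251141 ≥ 1e-3
|T(2,2) − T(1,1)| = 0.00010755 < 1e-3

k = 2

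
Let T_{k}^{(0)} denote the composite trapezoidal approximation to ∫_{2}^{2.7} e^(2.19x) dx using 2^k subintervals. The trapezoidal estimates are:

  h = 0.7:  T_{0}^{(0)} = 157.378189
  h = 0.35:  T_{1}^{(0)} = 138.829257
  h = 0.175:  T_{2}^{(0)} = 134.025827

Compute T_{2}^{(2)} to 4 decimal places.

Richardson extrapolation on the trapezoidal column (denominator 4−1=3):
T_{1}^{(1)} = (4·138.829257 − 157.378189) / 3 = 132.646280
T_{2}^{(1)} = 134.025827 + (134.025827 − 138.829257)/3 = 132.424684
T_{2}^{(2)} = 132.424684 + (132.424684 − 132.646280)/15 = 132.409911

132.4099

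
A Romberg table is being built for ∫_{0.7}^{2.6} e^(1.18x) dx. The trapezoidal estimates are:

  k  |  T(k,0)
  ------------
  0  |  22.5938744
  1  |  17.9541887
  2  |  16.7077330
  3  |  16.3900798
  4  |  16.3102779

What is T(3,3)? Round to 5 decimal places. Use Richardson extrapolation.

T(1,1) = 17.9541887 + (17.9541887 − 22.5938744)/3 = 16.4076268
T(2,1) = 16.7077330 + (16.7077330 − 17.9541887)/3 = 16.2922478
T(3,1) = 16.3900798 + (16.3900798 − 16.7077330)/3 = 16.2841954
T(2,2) = 16.2922478 + (16.2922478 − 16.4076268)/15 = 16.2845559
T(3,2) = 16.2841954 + (16.2841954 − 16.2922478)/15 = 16.2836586
T(3,3) = (64·16.2836586 − 16.2845559) / 63 = 16.2836444

16.28364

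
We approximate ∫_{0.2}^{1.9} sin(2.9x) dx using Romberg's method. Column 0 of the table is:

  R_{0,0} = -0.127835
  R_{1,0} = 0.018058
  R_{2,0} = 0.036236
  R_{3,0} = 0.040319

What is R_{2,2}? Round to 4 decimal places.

0.0407

Richardson extrapolation on the trapezoidal column (denominator 4−1=3):
R_{1,1} = (4·0.018058 − (-0.127835)) / 3 = 0.066689
R_{2,1} = (4·0.036236 − 0.018058) / 3 = 0.042295
R_{2,2} = (16·0.042295 − 0.066689) / 15 = 0.040669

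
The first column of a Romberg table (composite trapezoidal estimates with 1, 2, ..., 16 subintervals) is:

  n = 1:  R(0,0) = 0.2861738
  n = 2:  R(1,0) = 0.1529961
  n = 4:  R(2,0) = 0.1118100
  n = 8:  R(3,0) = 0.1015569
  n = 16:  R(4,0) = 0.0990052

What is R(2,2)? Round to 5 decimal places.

R(1,1) = (4·0.1529961 − 0.2861738) / 3 = 0.1086035
R(2,1) = 0.1118100 + (0.1118100 − 0.1529961)/3 = 0.0980813
R(2,2) = (16·0.0980813 − 0.1086035) / 15 = 0.0973798

0.09738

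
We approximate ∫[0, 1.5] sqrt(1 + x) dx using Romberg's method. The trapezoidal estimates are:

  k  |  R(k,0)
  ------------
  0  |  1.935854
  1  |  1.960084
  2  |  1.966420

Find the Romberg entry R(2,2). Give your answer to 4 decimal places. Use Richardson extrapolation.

1.9686

Richardson extrapolation on the trapezoidal column (denominator 4−1=3):
R(1,1) = (4·1.960084 − 1.935854) / 3 = 1.968161
R(2,1) = (4·1.966420 − 1.960084) / 3 = 1.968532
R(2,2) = (16·1.968532 − 1.968161) / 15 = 1.968557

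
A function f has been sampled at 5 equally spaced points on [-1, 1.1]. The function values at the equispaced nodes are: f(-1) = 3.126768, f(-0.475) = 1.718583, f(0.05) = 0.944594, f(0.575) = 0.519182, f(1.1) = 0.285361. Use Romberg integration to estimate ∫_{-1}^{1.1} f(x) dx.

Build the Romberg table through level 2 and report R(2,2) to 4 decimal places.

R(0,0) (trapezoid, 1 panel, h=2.1000): 3.582735
R(1,0) (trapezoid, 2 panels, h=1.0500): 2.783191
R(2,0) (trapezoid, 4 panels, h=0.5250): 2.566422
R(1,1) = 2.783191 + (2.783191 − 3.582735)/3 = 2.516676
R(2,1) = 2.566422 + (2.566422 − 2.783191)/3 = 2.494166
R(2,2) = 2.494166 + (2.494166 − 2.516676)/15 = 2.492665

2.4927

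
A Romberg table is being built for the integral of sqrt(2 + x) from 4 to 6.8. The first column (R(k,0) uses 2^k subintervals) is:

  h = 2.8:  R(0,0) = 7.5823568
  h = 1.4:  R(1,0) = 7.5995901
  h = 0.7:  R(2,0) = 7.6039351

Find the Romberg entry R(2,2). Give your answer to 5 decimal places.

R(1,1) = 7.5995901 + (7.5995901 − 7.5823568)/3 = 7.6053345
R(2,1) = (4·7.6039351 − 7.5995901) / 3 = 7.6053834
R(2,2) = 7.6053834 + (7.6053834 − 7.6053345)/15 = 7.6053867

7.60539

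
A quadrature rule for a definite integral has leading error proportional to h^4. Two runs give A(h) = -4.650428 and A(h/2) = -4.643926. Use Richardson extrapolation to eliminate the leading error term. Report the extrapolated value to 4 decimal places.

-4.6435

Extrapolated value = (16·A(h/2) − A(h)) / (16 − 1)
= (16·(-4.643926) − (-4.650428)) / 15
= -69.652388 / 15 = -4.643493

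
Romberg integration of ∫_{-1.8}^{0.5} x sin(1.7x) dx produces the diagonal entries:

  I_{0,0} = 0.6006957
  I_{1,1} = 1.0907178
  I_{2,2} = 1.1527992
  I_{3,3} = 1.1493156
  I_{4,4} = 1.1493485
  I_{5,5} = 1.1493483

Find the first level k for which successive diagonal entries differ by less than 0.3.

|I_{1,1} − I_{0,0}| = 0.4900221 ≥ 0.3
|I_{2,2} − I_{1,1}| = 0.0620814 < 0.3

k = 2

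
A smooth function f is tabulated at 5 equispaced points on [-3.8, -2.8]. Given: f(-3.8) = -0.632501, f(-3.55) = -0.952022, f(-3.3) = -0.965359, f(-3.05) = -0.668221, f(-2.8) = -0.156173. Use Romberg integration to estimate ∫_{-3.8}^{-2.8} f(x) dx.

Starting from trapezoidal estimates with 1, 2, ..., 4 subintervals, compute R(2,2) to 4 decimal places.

R(0,0) (trapezoid, 1 panel, h=1.0000): -0.394337
R(1,0) (trapezoid, 2 panels, h=0.5000): -0.679848
R(2,0) (trapezoid, 4 panels, h=0.2500): -0.744985
R(1,1) = -0.679848 + (-0.679848 − (-0.394337))/3 = -0.775018
R(2,1) = -0.744985 + (-0.744985 − (-0.679848))/3 = -0.766697
R(2,2) = -0.766697 + (-0.766697 − (-0.775018))/15 = -0.766142

-0.7661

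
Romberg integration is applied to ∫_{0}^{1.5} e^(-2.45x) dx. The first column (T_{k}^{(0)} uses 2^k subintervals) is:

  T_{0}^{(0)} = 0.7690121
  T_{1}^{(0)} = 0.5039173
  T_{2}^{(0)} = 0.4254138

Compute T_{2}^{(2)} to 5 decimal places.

Richardson extrapolation on the trapezoidal column (denominator 4−1=3):
T_{1}^{(1)} = 0.5039173 + (0.5039173 − 0.7690121)/3 = 0.4155524
T_{2}^{(1)} = 0.4254138 + (0.4254138 − 0.5039173)/3 = 0.3992460
T_{2}^{(2)} = (16·0.3992460 − 0.4155524) / 15 = 0.3981589

0.39816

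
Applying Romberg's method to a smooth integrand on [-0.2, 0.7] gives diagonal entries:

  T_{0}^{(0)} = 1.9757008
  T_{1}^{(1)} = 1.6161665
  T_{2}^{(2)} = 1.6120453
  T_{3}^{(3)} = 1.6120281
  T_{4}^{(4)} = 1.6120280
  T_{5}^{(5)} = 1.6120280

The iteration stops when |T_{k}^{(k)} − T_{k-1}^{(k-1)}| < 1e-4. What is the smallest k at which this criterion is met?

k = 3

|T_{1}^{(1)} − T_{0}^{(0)}| = 0.3595343 ≥ 1e-4
|T_{2}^{(2)} − T_{1}^{(1)}| = 0.0041212 ≥ 1e-4
|T_{3}^{(3)} − T_{2}^{(2)}| = 0.0000172 < 1e-4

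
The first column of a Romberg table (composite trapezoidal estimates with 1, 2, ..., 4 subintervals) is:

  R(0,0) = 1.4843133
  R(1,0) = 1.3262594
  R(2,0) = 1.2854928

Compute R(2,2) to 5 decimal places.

1.27179

R(1,1) = (4·1.3262594 − 1.4843133) / 3 = 1.2735748
R(2,1) = (4·1.2854928 − 1.3262594) / 3 = 1.2719039
R(2,2) = 1.2719039 + (1.2719039 − 1.2735748)/15 = 1.2717925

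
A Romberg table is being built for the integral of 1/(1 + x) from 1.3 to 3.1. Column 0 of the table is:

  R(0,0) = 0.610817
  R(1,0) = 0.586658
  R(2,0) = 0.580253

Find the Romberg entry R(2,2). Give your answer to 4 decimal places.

R(1,1) = 0.586658 + (0.586658 − 0.610817)/3 = 0.578605
R(2,1) = (4·0.580253 − 0.586658) / 3 = 0.578118
R(2,2) = (16·0.578118 − 0.578605) / 15 = 0.578086

0.5781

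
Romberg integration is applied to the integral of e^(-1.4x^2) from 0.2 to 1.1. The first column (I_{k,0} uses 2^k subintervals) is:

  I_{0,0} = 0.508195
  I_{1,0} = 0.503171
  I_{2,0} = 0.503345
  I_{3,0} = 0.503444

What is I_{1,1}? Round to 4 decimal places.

I_{1,1} = 0.503171 + (0.503171 − 0.508195)/3 = 0.501496
(Column j=1 coincides with Simpson's rule on the same nodes.)

0.5015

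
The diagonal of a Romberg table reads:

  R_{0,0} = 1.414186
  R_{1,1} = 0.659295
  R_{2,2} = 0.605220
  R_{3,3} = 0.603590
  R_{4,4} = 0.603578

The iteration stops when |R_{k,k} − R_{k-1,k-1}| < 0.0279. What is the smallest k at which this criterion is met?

k = 3

|R_{1,1} − R_{0,0}| = 0.754891 ≥ 0.0279
|R_{2,2} − R_{1,1}| = 0.054075 ≥ 0.0279
|R_{3,3} − R_{2,2}| = 0.001630 < 0.0279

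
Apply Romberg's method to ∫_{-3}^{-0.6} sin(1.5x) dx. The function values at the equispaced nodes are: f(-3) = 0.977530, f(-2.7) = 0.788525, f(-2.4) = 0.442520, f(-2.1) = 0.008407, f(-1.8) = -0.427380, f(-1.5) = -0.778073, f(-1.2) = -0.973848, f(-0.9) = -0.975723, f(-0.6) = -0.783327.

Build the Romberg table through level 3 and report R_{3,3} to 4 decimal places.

-0.5549

R_{0,0} (trapezoid, 1 panel, h=2.4000): 0.233044
R_{1,0} (trapezoid, 2 panels, h=1.2000): -0.396334
R_{2,0} (trapezoid, 4 panels, h=0.6000): -0.516964
R_{3,0} (trapezoid, 8 panels, h=0.3000): -0.545541
R_{1,1} = -0.396334 + (-0.396334 − 0.233044)/3 = -0.606127
R_{2,1} = -0.516964 + (-0.516964 − (-0.396334))/3 = -0.557174
R_{3,1} = -0.545541 + (-0.545541 − (-0.516964))/3 = -0.555067
R_{2,2} = -0.557174 + (-0.557174 − (-0.606127))/15 = -0.553910
R_{3,2} = -0.555067 + (-0.555067 − (-0.557174))/15 = -0.554927
R_{3,3} = -0.554927 + (-0.554927 − (-0.553910))/63 = -0.554943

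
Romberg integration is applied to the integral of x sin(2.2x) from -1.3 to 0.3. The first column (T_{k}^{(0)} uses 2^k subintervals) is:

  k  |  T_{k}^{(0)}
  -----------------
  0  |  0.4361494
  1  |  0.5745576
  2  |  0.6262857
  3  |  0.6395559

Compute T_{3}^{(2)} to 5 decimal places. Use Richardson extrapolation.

T_{2}^{(1)} = 0.6262857 + (0.6262857 − 0.5745576)/3 = 0.6435284
T_{3}^{(1)} = 0.6395559 + (0.6395559 − 0.6262857)/3 = 0.6439793
T_{3}^{(2)} = 0.6439793 + (0.6439793 − 0.6435284)/15 = 0.6440094
(Column j=1 coincides with Simpson's rule on the same nodes.)

0.64401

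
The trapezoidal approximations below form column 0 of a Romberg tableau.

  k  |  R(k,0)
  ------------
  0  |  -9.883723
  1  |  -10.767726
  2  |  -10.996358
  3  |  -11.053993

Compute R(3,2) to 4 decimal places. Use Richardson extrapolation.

-11.0732

R(2,1) = (4·(-10.996358) − (-10.767726)) / 3 = -11.072569
R(3,1) = (4·(-11.053993) − (-10.996358)) / 3 = -11.073205
R(3,2) = (16·(-11.073205) − (-11.072569)) / 15 = -11.073247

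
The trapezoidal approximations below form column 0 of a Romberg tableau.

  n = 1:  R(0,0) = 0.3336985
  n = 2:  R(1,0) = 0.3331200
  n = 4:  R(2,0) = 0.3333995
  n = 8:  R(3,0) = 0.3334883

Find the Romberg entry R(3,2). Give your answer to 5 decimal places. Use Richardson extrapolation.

0.33352

R(2,1) = (4·0.3333995 − 0.3331200) / 3 = 0.3334927
R(3,1) = 0.3334883 + (0.3334883 − 0.3333995)/3 = 0.3335179
R(3,2) = (16·0.3335179 − 0.3334927) / 15 = 0.3335196
(Column j=1 coincides with Simpson's rule on the same nodes.)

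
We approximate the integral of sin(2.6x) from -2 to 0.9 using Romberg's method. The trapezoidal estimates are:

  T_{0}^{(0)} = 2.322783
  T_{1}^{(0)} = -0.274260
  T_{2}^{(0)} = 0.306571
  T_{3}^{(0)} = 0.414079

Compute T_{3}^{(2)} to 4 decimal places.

Richardson extrapolation on the trapezoidal column (denominator 4−1=3):
T_{2}^{(1)} = 0.306571 + (0.306571 − (-0.274260))/3 = 0.500181
T_{3}^{(1)} = 0.414079 + (0.414079 − 0.306571)/3 = 0.449915
T_{3}^{(2)} = 0.449915 + (0.449915 − 0.500181)/15 = 0.446564

0.4466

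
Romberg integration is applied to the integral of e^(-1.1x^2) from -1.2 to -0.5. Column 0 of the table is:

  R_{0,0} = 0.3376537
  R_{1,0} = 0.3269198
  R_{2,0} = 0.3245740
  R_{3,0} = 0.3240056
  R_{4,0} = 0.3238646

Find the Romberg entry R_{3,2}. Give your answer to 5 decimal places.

Richardson extrapolation on the trapezoidal column (denominator 4−1=3):
R_{2,1} = 0.3245740 + (0.3245740 − 0.3269198)/3 = 0.3237921
R_{3,1} = 0.3240056 + (0.3240056 − 0.3245740)/3 = 0.3238161
R_{3,2} = 0.3238161 + (0.3238161 − 0.3237921)/15 = 0.3238177

0.32382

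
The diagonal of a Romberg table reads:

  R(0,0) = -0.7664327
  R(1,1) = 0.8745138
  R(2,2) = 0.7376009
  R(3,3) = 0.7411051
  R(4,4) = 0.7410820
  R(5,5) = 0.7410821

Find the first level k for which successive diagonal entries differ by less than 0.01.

k = 3

|R(1,1) − R(0,0)| = 1.6409465 ≥ 0.01
|R(2,2) − R(1,1)| = 0.1369129 ≥ 0.01
|R(3,3) − R(2,2)| = 0.0035042 < 0.01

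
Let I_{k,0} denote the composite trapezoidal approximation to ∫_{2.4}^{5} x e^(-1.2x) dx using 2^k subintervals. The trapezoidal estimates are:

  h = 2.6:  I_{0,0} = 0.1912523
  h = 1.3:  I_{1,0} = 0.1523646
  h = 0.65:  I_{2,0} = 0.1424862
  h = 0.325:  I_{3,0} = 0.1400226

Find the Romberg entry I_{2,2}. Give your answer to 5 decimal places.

0.13918

Richardson extrapolation on the trapezoidal column (denominator 4−1=3):
I_{1,1} = 0.1523646 + (0.1523646 − 0.1912523)/3 = 0.1394020
I_{2,1} = (4·0.1424862 − 0.1523646) / 3 = 0.1391934
I_{2,2} = (16·0.1391934 − 0.1394020) / 15 = 0.1391795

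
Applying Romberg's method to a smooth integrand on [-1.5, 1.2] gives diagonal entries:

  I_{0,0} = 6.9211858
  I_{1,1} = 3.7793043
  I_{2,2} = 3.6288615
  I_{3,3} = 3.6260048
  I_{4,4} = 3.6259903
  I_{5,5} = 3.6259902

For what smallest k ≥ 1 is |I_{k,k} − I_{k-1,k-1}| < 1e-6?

k = 5

|I_{1,1} − I_{0,0}| = 3.1418815 ≥ 1e-6
|I_{2,2} − I_{1,1}| = 0.1504428 ≥ 1e-6
|I_{3,3} − I_{2,2}| = 0.0028567 ≥ 1e-6
|I_{4,4} − I_{3,3}| = 0.0000145 ≥ 1e-6
|I_{5,5} − I_{4,4}| = 0.0000001 < 1e-6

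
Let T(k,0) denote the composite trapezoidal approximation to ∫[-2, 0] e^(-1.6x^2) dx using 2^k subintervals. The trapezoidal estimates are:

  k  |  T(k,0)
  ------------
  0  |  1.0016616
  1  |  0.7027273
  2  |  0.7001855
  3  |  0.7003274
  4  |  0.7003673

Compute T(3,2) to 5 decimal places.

Richardson extrapolation on the trapezoidal column (denominator 4−1=3):
T(2,1) = 0.7001855 + (0.7001855 − 0.7027273)/3 = 0.6993382
T(3,1) = (4·0.7003274 − 0.7001855) / 3 = 0.7003747
T(3,2) = (16·0.7003747 − 0.6993382) / 15 = 0.7004438

0.70044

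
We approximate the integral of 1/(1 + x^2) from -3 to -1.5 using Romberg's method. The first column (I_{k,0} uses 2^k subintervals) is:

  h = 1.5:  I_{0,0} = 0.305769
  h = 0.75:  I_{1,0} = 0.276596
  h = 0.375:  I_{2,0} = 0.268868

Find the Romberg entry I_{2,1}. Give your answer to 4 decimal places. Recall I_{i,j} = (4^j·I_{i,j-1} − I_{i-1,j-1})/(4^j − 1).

I_{2,1} = (4·0.268868 − 0.276596) / 3 = 0.266292

0.2663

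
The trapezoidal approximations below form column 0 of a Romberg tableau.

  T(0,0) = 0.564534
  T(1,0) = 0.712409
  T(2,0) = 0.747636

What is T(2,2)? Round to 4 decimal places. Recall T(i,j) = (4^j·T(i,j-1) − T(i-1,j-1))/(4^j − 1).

0.7592

Richardson extrapolation on the trapezoidal column (denominator 4−1=3):
T(1,1) = (4·0.712409 − 0.564534) / 3 = 0.761701
T(2,1) = (4·0.747636 − 0.712409) / 3 = 0.759378
T(2,2) = 0.759378 + (0.759378 − 0.761701)/15 = 0.759223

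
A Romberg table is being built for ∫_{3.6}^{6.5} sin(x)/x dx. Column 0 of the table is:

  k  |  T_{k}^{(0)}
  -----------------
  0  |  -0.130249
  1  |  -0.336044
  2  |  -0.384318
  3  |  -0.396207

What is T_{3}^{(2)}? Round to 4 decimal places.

Richardson extrapolation on the trapezoidal column (denominator 4−1=3):
T_{2}^{(1)} = -0.384318 + (-0.384318 − (-0.336044))/3 = -0.400409
T_{3}^{(1)} = (4·(-0.396207) − (-0.384318)) / 3 = -0.400170
T_{3}^{(2)} = (16·(-0.400170) − (-0.400409)) / 15 = -0.400154

-0.4002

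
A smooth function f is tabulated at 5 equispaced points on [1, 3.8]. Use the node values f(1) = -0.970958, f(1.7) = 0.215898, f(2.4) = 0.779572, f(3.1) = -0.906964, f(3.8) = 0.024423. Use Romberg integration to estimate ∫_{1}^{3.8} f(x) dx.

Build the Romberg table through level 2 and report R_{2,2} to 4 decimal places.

R_{0,0} (trapezoid, 1 panel, h=2.8000): -1.325149
R_{1,0} (trapezoid, 2 panels, h=1.4000): 0.428826
R_{2,0} (trapezoid, 4 panels, h=0.7000): -0.269333
R_{1,1} = 0.428826 + (0.428826 − (-1.325149))/3 = 1.013484
R_{2,1} = -0.269333 + (-0.269333 − 0.428826)/3 = -0.502053
R_{2,2} = -0.502053 + (-0.502053 − 1.013484)/15 = -0.603089

-0.6031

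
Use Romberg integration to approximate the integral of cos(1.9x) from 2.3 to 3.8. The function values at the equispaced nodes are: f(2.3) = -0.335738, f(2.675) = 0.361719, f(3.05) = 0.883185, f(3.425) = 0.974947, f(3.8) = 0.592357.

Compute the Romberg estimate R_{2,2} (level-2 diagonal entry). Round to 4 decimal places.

R_{0,0} (trapezoid, 1 panel, h=1.5000): 0.192464
R_{1,0} (trapezoid, 2 panels, h=0.7500): 0.758621
R_{2,0} (trapezoid, 4 panels, h=0.3750): 0.880560
R_{1,1} = 0.758621 + (0.758621 − 0.192464)/3 = 0.947340
R_{2,1} = 0.880560 + (0.880560 − 0.758621)/3 = 0.921206
R_{2,2} = 0.921206 + (0.921206 − 0.947340)/15 = 0.919464

0.9195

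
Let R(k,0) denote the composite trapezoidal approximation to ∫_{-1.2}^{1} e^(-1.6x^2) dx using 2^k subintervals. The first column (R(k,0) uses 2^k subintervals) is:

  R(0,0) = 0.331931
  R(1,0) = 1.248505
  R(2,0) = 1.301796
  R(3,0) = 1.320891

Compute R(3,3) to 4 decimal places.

R(1,1) = (4·1.248505 − 0.331931) / 3 = 1.554030
R(2,1) = (4·1.301796 − 1.248505) / 3 = 1.319560
R(3,1) = (4·1.320891 − 1.301796) / 3 = 1.327256
R(2,2) = (16·1.319560 − 1.554030) / 15 = 1.303929
R(3,2) = (16·1.327256 − 1.319560) / 15 = 1.327769
R(3,3) = 1.327769 + (1.327769 − 1.303929)/63 = 1.328147

1.3281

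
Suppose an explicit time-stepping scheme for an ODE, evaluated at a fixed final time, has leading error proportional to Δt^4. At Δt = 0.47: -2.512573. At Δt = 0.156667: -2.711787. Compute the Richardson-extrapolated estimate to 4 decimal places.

-2.7143

The leading error scales as Δt^4; refining by a factor of 3 reduces it by 3^4 = 81.
Extrapolated value = (81·A(Δt/3) − A(Δt)) / (81 − 1)
= (81·(-2.711787) − (-2.512573)) / 80
= -217.142174 / 80 = -2.714277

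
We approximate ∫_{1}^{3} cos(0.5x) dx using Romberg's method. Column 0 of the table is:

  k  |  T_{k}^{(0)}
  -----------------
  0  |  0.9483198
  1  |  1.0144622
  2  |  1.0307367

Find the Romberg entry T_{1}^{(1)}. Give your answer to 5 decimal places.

T_{1}^{(1)} = 1.0144622 + (1.0144622 − 0.9483198)/3 = 1.0365097
(Column j=1 coincides with Simpson's rule on the same nodes.)

1.03651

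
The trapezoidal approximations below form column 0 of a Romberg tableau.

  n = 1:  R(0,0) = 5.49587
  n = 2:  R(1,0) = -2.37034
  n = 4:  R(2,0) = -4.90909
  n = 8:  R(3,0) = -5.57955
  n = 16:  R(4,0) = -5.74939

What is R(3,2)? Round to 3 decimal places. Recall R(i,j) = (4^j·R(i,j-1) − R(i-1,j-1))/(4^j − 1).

Richardson extrapolation on the trapezoidal column (denominator 4−1=3):
R(2,1) = (4·(-4.90909) − (-2.37034)) / 3 = -5.75534
R(3,1) = (4·(-5.57955) − (-4.90909)) / 3 = -5.80304
R(3,2) = (16·(-5.80304) − (-5.75534)) / 15 = -5.80622
(Column j=1 coincides with Simpson's rule on the same nodes.)

-5.806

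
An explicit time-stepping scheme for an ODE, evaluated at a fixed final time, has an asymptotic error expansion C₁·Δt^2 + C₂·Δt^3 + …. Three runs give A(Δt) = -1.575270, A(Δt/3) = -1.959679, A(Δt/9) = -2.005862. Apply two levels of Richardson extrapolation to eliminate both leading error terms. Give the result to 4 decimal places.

First eliminate the Δt^2 term (factor 3^2 = 9):
  B₁ = (9·(-1.959679) − (-1.575270))/8 = -2.007730
  B₂ = (9·(-2.005862) − (-1.959679))/8 = -2.011635
Then eliminate the Δt^3 term (factor 3^3 = 27):
  (27·(-2.011635) − (-2.007730))/26 = -2.011785

-2.0118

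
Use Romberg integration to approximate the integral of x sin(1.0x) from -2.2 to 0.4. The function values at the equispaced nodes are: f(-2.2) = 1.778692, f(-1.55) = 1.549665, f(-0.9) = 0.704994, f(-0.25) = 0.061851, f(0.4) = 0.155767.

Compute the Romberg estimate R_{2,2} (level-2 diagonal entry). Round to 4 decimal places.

2.1253

R_{0,0} (trapezoid, 1 panel, h=2.6000): 2.514797
R_{1,0} (trapezoid, 2 panels, h=1.3000): 2.173891
R_{2,0} (trapezoid, 4 panels, h=0.6500): 2.134431
R_{1,1} = 2.173891 + (2.173891 − 2.514797)/3 = 2.060256
R_{2,1} = 2.134431 + (2.134431 − 2.173891)/3 = 2.121278
R_{2,2} = 2.121278 + (2.121278 − 2.060256)/15 = 2.125346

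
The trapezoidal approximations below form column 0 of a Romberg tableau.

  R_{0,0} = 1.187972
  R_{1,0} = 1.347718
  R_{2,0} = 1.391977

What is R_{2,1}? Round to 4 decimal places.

1.4067

Richardson extrapolation on the trapezoidal column (denominator 4−1=3):
R_{2,1} = 1.391977 + (1.391977 − 1.347718)/3 = 1.406730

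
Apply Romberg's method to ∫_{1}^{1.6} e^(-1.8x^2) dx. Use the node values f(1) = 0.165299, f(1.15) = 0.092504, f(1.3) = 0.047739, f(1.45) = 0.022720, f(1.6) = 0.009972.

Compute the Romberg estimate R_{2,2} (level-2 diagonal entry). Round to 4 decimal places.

R_{0,0} (trapezoid, 1 panel, h=0.6000): 0.052581
R_{1,0} (trapezoid, 2 panels, h=0.3000): 0.040612
R_{2,0} (trapezoid, 4 panels, h=0.1500): 0.037590
R_{1,1} = 0.040612 + (0.040612 − 0.052581)/3 = 0.036622
R_{2,1} = 0.037590 + (0.037590 − 0.040612)/3 = 0.036583
R_{2,2} = 0.036583 + (0.036583 − 0.036622)/15 = 0.036580

0.0366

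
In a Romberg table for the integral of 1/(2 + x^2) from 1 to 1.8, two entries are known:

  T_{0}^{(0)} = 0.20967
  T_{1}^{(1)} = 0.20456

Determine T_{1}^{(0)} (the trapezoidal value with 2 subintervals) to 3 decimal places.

0.206

From T_{1}^{(1)} = (4·T_{1}^{(0)} − T_{0}^{(0)})/3, solve for T_{1}^{(0)}:
4·T_{1}^{(0)} = 3·0.20456 + 0.20967 = 0.82335
T_{1}^{(0)} = 0.20584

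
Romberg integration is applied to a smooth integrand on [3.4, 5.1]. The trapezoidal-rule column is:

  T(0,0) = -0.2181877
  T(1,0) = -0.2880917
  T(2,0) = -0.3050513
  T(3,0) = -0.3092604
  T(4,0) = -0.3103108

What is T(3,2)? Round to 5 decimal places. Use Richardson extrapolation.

T(2,1) = (4·(-0.3050513) − (-0.2880917)) / 3 = -0.3107045
T(3,1) = (4·(-0.3092604) − (-0.3050513)) / 3 = -0.3106634
T(3,2) = -0.3106634 + (-0.3106634 − (-0.3107045))/15 = -0.3106607

-0.31066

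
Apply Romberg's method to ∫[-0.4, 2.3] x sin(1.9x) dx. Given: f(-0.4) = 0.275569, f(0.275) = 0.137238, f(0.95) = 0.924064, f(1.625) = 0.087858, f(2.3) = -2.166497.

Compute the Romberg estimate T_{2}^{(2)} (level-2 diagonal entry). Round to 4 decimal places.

0.1517

T_{0}^{(0)} (trapezoid, 1 panel, h=2.7000): -2.552753
T_{1}^{(0)} (trapezoid, 2 panels, h=1.3500): -0.028890
T_{2}^{(0)} (trapezoid, 4 panels, h=0.6750): 0.137495
T_{1}^{(1)} = -0.028890 + (-0.028890 − (-2.552753))/3 = 0.812398
T_{2}^{(1)} = 0.137495 + (0.137495 − (-0.028890))/3 = 0.192957
T_{2}^{(2)} = 0.192957 + (0.192957 − 0.812398)/15 = 0.151661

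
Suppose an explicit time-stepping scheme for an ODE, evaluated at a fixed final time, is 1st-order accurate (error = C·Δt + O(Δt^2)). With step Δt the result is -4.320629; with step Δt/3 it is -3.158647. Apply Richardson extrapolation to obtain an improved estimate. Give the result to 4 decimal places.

Extrapolated value = (3·A(Δt/3) − A(Δt)) / (3 − 1)
= (3·(-3.158647) − (-4.320629)) / 2
= -5.155312 / 2 = -2.577656

-2.5777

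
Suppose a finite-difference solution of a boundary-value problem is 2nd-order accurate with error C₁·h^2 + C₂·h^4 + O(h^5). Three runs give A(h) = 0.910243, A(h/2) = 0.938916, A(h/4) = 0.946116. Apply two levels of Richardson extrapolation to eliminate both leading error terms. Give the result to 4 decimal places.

0.9485

First eliminate the h^2 term (factor 2^2 = 4):
  B₁ = (4·0.938916 − 0.910243)/3 = 0.948474
  B₂ = (4·0.946116 − 0.938916)/3 = 0.948516
Then eliminate the h^4 term (factor 2^4 = 16):
  (16·0.948516 − 0.948474)/15 = 0.948519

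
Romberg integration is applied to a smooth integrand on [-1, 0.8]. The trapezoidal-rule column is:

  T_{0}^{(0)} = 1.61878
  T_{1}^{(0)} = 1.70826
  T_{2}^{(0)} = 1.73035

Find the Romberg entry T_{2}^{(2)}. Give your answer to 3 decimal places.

1.738

T_{1}^{(1)} = 1.70826 + (1.70826 − 1.61878)/3 = 1.73809
T_{2}^{(1)} = (4·1.73035 − 1.70826) / 3 = 1.73771
T_{2}^{(2)} = (16·1.73771 − 1.73809) / 15 = 1.73768
(Column j=1 coincides with Simpson's rule on the same nodes.)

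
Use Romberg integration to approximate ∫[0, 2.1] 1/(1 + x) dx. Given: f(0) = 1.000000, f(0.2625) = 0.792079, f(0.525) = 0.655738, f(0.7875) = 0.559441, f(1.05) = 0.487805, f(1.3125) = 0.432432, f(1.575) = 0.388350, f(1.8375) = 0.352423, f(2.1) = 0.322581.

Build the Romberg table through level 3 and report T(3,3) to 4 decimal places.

1.1314

T(0,0) (trapezoid, 1 panel, h=2.1000): 1.388710
T(1,0) (trapezoid, 2 panels, h=1.0500): 1.206550
T(2,0) (trapezoid, 4 panels, h=0.5250): 1.151421
T(3,0) (trapezoid, 8 panels, h=0.2625): 1.136509
T(1,1) = 1.206550 + (1.206550 − 1.388710)/3 = 1.145830
T(2,1) = 1.151421 + (1.151421 − 1.206550)/3 = 1.133045
T(3,1) = 1.136509 + (1.136509 − 1.151421)/3 = 1.131538
T(2,2) = 1.133045 + (1.133045 − 1.145830)/15 = 1.132193
T(3,2) = 1.131538 + (1.131538 − 1.133045)/15 = 1.131438
T(3,3) = 1.131438 + (1.131438 − 1.132193)/63 = 1.131426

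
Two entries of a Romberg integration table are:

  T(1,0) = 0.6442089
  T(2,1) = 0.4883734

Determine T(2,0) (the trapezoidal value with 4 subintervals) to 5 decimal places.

From T(2,1) = (4·T(2,0) − T(1,0))/3, solve for T(2,0):
4·T(2,0) = 3·0.4883734 + 0.6442089 = 2.1093291
T(2,0) = 0.5273323

0.52733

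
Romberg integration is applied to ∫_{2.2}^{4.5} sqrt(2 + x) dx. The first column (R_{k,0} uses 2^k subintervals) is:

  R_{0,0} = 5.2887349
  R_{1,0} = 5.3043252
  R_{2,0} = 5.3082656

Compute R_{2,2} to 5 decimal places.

5.30958

Richardson extrapolation on the trapezoidal column (denominator 4−1=3):
R_{1,1} = 5.3043252 + (5.3043252 − 5.2887349)/3 = 5.3095220
R_{2,1} = 5.3082656 + (5.3082656 − 5.3043252)/3 = 5.3095791
R_{2,2} = 5.3095791 + (5.3095791 − 5.3095220)/15 = 5.3095829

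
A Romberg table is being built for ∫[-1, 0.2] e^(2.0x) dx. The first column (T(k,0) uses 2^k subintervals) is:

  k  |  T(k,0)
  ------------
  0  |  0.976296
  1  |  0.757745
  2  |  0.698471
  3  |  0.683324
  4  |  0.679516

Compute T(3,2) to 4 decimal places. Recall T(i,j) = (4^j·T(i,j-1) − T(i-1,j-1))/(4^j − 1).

T(2,1) = (4·0.698471 − 0.757745) / 3 = 0.678713
T(3,1) = 0.683324 + (0.683324 − 0.698471)/3 = 0.678275
T(3,2) = 0.678275 + (0.678275 − 0.678713)/15 = 0.678246

0.6782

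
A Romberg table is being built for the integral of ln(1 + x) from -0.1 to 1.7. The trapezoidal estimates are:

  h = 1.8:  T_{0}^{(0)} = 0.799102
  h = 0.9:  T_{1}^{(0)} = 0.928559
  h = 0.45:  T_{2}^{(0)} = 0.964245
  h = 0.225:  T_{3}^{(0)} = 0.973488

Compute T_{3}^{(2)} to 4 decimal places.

0.9766

T_{2}^{(1)} = (4·0.964245 − 0.928559) / 3 = 0.976140
T_{3}^{(1)} = 0.973488 + (0.973488 − 0.964245)/3 = 0.976569
T_{3}^{(2)} = 0.976569 + (0.976569 − 0.976140)/15 = 0.976598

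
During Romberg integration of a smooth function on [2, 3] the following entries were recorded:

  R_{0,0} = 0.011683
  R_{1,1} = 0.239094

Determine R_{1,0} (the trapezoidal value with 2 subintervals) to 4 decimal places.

0.1822

From R_{1,1} = (4·R_{1,0} − R_{0,0})/3, solve for R_{1,0}:
4·R_{1,0} = 3·0.239094 + 0.011683 = 0.728965
R_{1,0} = 0.182241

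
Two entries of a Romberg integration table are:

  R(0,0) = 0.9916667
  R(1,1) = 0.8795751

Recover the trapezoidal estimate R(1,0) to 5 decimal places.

From R(1,1) = (4·R(1,0) − R(0,0))/3, solve for R(1,0):
4·R(1,0) = 3·0.8795751 + 0.9916667 = 3.6303920
R(1,0) = 0.9075980

0.90760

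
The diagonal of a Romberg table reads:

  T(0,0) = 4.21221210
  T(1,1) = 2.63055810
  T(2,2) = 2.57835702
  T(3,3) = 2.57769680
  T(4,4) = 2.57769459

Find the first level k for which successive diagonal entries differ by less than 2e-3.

|T(1,1) − T(0,0)| = 1.58165400 ≥ 2e-3
|T(2,2) − T(1,1)| = 0.05220108 ≥ 2e-3
|T(3,3) − T(2,2)| = 0.00066022 < 2e-3

k = 3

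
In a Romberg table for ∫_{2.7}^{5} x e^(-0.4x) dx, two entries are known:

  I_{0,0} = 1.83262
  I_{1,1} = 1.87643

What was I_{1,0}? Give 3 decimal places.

From I_{1,1} = (4·I_{1,0} − I_{0,0})/3, solve for I_{1,0}:
4·I_{1,0} = 3·1.87643 + 1.83262 = 7.46191
I_{1,0} = 1.86548

1.865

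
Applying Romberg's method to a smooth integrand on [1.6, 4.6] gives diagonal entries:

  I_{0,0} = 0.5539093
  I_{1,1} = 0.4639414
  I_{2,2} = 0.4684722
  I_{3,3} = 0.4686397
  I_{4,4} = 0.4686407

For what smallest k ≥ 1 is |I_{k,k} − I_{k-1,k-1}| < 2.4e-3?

k = 3

|I_{1,1} − I_{0,0}| = 0.0899679 ≥ 2.4e-3
|I_{2,2} − I_{1,1}| = 0.0045308 ≥ 2.4e-3
|I_{3,3} − I_{2,2}| = 0.0001675 < 2.4e-3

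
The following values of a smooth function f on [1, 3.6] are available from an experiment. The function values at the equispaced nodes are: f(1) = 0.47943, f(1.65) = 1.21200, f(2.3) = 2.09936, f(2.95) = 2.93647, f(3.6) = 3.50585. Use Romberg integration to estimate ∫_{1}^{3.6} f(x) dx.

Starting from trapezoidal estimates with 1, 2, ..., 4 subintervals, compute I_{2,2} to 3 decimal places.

I_{0,0} (trapezoid, 1 panel, h=2.6000): 5.18086
I_{1,0} (trapezoid, 2 panels, h=1.3000): 5.31960
I_{2,0} (trapezoid, 4 panels, h=0.6500): 5.35631
I_{1,1} = 5.31960 + (5.31960 − 5.18086)/3 = 5.36585
I_{2,1} = 5.35631 + (5.35631 − 5.31960)/3 = 5.36855
I_{2,2} = 5.36855 + (5.36855 − 5.36585)/15 = 5.36873

5.369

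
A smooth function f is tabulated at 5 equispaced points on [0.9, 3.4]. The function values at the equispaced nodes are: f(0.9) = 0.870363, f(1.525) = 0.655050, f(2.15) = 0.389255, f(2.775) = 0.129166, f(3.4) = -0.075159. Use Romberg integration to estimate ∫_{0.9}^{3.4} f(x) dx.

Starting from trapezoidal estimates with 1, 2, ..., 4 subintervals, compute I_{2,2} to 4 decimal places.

I_{0,0} (trapezoid, 1 panel, h=2.5000): 0.994005
I_{1,0} (trapezoid, 2 panels, h=1.2500): 0.983571
I_{2,0} (trapezoid, 4 panels, h=0.6250): 0.981921
I_{1,1} = 0.983571 + (0.983571 − 0.994005)/3 = 0.980093
I_{2,1} = 0.981921 + (0.981921 − 0.983571)/3 = 0.981371
I_{2,2} = 0.981371 + (0.981371 − 0.980093)/15 = 0.981456

0.9815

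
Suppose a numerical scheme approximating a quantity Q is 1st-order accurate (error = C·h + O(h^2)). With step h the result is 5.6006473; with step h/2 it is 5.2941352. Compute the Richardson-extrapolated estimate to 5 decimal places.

The leading error scales as h; refining by a factor of 2 reduces it by 2^1 = 2.
Extrapolated value = (2·A(h/2) − A(h)) / (2 − 1)
= (2·5.2941352 − 5.6006473) / 1
= 4.9876231 / 1 = 4.9876231

4.98762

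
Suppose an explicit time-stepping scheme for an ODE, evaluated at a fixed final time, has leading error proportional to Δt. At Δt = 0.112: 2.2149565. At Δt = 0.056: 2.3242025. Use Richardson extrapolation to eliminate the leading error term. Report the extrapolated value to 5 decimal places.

Extrapolated value = (2·A(Δt/2) − A(Δt)) / (2 − 1)
= (2·2.3242025 − 2.2149565) / 1
= 2.4334485 / 1 = 2.4334485

2.43345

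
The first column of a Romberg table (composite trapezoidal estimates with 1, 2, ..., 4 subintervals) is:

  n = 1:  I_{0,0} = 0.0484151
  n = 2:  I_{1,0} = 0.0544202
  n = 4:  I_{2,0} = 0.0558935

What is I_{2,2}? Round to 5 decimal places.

I_{1,1} = (4·0.0544202 − 0.0484151) / 3 = 0.0564219
I_{2,1} = 0.0558935 + (0.0558935 − 0.0544202)/3 = 0.0563846
I_{2,2} = 0.0563846 + (0.0563846 − 0.0564219)/15 = 0.0563821

0.05638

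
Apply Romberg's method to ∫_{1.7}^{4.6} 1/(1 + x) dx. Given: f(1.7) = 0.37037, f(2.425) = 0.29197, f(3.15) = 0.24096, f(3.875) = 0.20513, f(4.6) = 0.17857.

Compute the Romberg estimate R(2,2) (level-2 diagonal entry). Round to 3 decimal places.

R(0,0) (trapezoid, 1 panel, h=2.9000): 0.79596
R(1,0) (trapezoid, 2 panels, h=1.4500): 0.74737
R(2,0) (trapezoid, 4 panels, h=0.7250): 0.73408
R(1,1) = 0.74737 + (0.74737 − 0.79596)/3 = 0.73117
R(2,1) = 0.73408 + (0.73408 − 0.74737)/3 = 0.72965
R(2,2) = 0.72965 + (0.72965 − 0.73117)/15 = 0.72955

0.730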